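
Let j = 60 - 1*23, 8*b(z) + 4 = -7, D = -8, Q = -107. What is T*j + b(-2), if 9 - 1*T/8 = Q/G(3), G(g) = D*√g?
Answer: 21301/8 - 3959*√3/3 ≈ 376.90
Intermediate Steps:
G(g) = -8*√g
b(z) = -11/8 (b(z) = -½ + (⅛)*(-7) = -½ - 7/8 = -11/8)
T = 72 - 107*√3/3 (T = 72 - (-856)/((-8*√3)) = 72 - (-856)*(-√3/24) = 72 - 107*√3/3 ≈ 10.224)
j = 37 (j = 60 - 23 = 37)
T*j + b(-2) = (72 - 107*√3/3)*37 - 11/8 = (2664 - 3959*√3/3) - 11/8 = 21301/8 - 3959*√3/3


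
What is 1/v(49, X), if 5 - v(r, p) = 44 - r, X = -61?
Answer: ⅒ ≈ 0.10000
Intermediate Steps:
v(r, p) = -39 + r (v(r, p) = 5 - (44 - r) = 5 + (-44 + r) = -39 + r)
1/v(49, X) = 1/(-39 + 49) = 1/10 = ⅒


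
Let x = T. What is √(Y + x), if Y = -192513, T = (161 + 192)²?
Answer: 8*I*√1061 ≈ 260.58*I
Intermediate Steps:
T = 124609 (T = 353² = 124609)
x = 124609
√(Y + x) = √(-192513 + 124609) = √(-67904) = 8*I*√1061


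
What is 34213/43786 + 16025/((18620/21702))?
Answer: 380707337309/20382383 ≈ 18678.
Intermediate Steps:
34213/43786 + 16025/((18620/21702)) = 34213*(1/43786) + 16025/((18620*(1/21702))) = 34213/43786 + 16025/(9310/10851) = 34213/43786 + 16025*(10851/9310) = 34213/43786 + 34777455/1862 = 380707337309/20382383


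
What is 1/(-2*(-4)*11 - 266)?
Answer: -1/178 ≈ -0.0056180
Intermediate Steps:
1/(-2*(-4)*11 - 266) = 1/(8*11 - 266) = 1/(88 - 266) = 1/(-178) = -1/178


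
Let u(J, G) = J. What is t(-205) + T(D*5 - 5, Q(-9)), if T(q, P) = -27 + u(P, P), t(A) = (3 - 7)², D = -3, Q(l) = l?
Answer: -20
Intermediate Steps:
t(A) = 16 (t(A) = (-4)² = 16)
T(q, P) = -27 + P
t(-205) + T(D*5 - 5, Q(-9)) = 16 + (-27 - 9) = 16 - 36 = -20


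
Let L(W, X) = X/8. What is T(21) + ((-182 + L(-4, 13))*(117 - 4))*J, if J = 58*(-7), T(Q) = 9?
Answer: 33101013/4 ≈ 8.2753e+6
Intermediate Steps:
L(W, X) = X/8 (L(W, X) = X*(1/8) = X/8)
J = -406
T(21) + ((-182 + L(-4, 13))*(117 - 4))*J = 9 + ((-182 + (1/8)*13)*(117 - 4))*(-406) = 9 + ((-182 + 13/8)*113)*(-406) = 9 - 1443/8*113*(-406) = 9 - 163059/8*(-406) = 9 + 33100977/4 = 33101013/4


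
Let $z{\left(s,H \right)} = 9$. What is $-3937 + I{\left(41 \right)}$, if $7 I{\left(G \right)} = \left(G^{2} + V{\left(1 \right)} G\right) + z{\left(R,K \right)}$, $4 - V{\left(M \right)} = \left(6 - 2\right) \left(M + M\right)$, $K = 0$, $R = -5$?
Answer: $-3719$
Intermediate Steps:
$V{\left(M \right)} = 4 - 8 M$ ($V{\left(M \right)} = 4 - \left(6 - 2\right) \left(M + M\right) = 4 - 4 \cdot 2 M = 4 - 8 M$)
$I{\left(G \right)} = \frac{9}{7} - \frac{4 G}{7} + \frac{G^{2}}{7}$ ($I{\left(G \right)} = \frac{\left(G^{2} + \left(4 - 8\right) G\right) + 9}{7} = \frac{\left(G^{2} - 4 G\right) + 9}{7} = \frac{9 + G^{2} - 4 G}{7} = \frac{9}{7} - \frac{4 G}{7} + \frac{G^{2}}{7}$)
$-3937 + I{\left(41 \right)} = -3937 + \left(\frac{9}{7} - \frac{164}{7} + \frac{41^{2}}{7}\right) = -3937 + \left(\frac{9}{7} - \frac{164}{7} + \frac{1}{7} \cdot 1681\right) = -3937 + \left(\frac{9}{7} - \frac{164}{7} + \frac{1681}{7}\right) = -3937 + 218 = -3719$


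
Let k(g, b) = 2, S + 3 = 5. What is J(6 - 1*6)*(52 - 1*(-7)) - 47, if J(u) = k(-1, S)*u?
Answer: -47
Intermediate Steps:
S = 2 (S = -3 + 5 = 2)
J(u) = 2*u
J(6 - 1*6)*(52 - 1*(-7)) - 47 = (2*(6 - 1*6))*(52 - 1*(-7)) - 47 = (2*(6 - 6))*(52 + 7) - 47 = (2*0)*59 - 47 = 0*59 - 47 = 0 - 47 = -47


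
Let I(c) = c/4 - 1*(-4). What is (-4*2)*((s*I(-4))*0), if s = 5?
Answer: 0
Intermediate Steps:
I(c) = 4 + c/4 (I(c) = c*(1/4) + 4 = c/4 + 4 = 4 + c/4)
(-4*2)*((s*I(-4))*0) = (-4*2)*((5*(4 + (1/4)*(-4)))*0) = -8*5*(4 - 1)*0 = -8*5*3*0 = -120*0 = -8*0 = 0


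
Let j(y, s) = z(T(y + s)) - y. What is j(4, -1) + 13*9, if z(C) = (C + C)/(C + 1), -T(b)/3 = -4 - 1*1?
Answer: 919/8 ≈ 114.88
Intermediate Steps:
T(b) = 15 (T(b) = -3*(-4 - 1*1) = -3*(-4 - 1) = -3*(-5) = 15)
z(C) = 2*C/(1 + C) (z(C) = (2*C)/(1 + C) = 2*C/(1 + C))
j(y, s) = 15/8 - y (j(y, s) = 2*15/(1 + 15) - y = 2*15/16 - y = 2*15*(1/16) - y = 15/8 - y)
j(4, -1) + 13*9 = (15/8 - 1*4) + 13*9 = (15/8 - 4) + 117 = -17/8 + 117 = 919/8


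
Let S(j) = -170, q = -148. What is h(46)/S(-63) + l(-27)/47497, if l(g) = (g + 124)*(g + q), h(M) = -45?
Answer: -149677/1614898 ≈ -0.092685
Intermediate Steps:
l(g) = (-148 + g)*(124 + g) (l(g) = (g + 124)*(g - 148) = (124 + g)*(-148 + g) = (-148 + g)*(124 + g))
h(46)/S(-63) + l(-27)/47497 = -45/(-170) + (-18352 + (-27)**2 - 24*(-27))/47497 = -45*(-1/170) + (-18352 + 729 + 648)*(1/47497) = 9/34 - 16975*1/47497 = 9/34 - 16975/47497 = -149677/1614898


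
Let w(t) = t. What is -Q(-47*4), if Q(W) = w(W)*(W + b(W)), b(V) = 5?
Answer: -34404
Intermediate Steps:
Q(W) = W*(5 + W) (Q(W) = W*(W + 5) = W*(5 + W))
-Q(-47*4) = -(-47*4)*(5 - 47*4) = -(-188)*(5 - 188) = -(-188)*(-183) = -1*34404 = -34404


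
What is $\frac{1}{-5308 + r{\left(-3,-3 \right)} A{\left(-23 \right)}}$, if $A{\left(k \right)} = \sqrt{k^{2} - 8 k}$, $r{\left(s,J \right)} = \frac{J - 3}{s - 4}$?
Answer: $- \frac{65023}{345135667} - \frac{21 \sqrt{713}}{690271334} \approx -0.00018921$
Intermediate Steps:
$r{\left(s,J \right)} = \frac{-3 + J}{-4 + s}$
$\frac{1}{-5308 + r{\left(-3,-3 \right)} A{\left(-23 \right)}} = \frac{1}{-5308 + \frac{-3 - 3}{-4 - 3} \sqrt{- 23 \left(-8 - 23\right)}} = \frac{1}{-5308 + \frac{1}{-7} \left(-6\right) \sqrt{\left(-23\right) \left(-31\right)}} = \frac{1}{-5308 + \left(- \frac{1}{7}\right) \left(-6\right) \sqrt{713}} = \frac{1}{-5308 + \frac{6 \sqrt{713}}{7}}$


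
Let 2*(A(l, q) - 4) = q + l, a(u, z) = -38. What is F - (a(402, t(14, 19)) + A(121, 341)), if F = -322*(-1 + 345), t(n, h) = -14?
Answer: -110965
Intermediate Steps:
A(l, q) = 4 + l/2 + q/2 (A(l, q) = 4 + (q + l)/2 = 4 + (l + q)/2 = 4 + (l/2 + q/2) = 4 + l/2 + q/2)
F = -110768 (F = -322*344 = -110768)
F - (a(402, t(14, 19)) + A(121, 341)) = -110768 - (-38 + (4 + (½)*121 + (½)*341)) = -110768 - (-38 + (4 + 121/2 + 341/2)) = -110768 - (-38 + 235) = -110768 - 1*197 = -110768 - 197 = -110965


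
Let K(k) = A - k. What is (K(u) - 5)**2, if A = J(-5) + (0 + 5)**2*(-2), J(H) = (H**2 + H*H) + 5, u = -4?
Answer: 16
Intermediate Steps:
J(H) = 5 + 2*H**2 (J(H) = (H**2 + H**2) + 5 = 2*H**2 + 5 = 5 + 2*H**2)
A = 5 (A = (5 + 2*(-5)**2) + (0 + 5)**2*(-2) = (5 + 2*25) + 5**2*(-2) = (5 + 50) + 25*(-2) = 55 - 50 = 5)
K(k) = 5 - k
(K(u) - 5)**2 = ((5 - 1*(-4)) - 5)**2 = ((5 + 4) - 5)**2 = (9 - 5)**2 = 4**2 = 16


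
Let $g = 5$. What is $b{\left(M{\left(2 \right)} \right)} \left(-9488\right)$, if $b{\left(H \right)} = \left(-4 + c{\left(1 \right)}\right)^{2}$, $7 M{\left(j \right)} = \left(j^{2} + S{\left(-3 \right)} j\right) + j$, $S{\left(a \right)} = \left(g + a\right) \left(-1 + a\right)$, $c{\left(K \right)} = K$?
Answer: $-85392$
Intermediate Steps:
$S{\left(a \right)} = \left(-1 + a\right) \left(5 + a\right)$ ($S{\left(a \right)} = \left(5 + a\right) \left(-1 + a\right) = \left(-1 + a\right) \left(5 + a\right)$)
$M{\left(j \right)} = - j + \frac{j^{2}}{7}$ ($M{\left(j \right)} = \frac{\left(j^{2} + \left(-5 + \left(-3\right)^{2} + 4 \left(-3\right)\right) j\right) + j}{7} = \frac{\left(j^{2} + \left(-5 + 9 - 12\right) j\right) + j}{7} = \frac{\left(j^{2} - 8 j\right) + j}{7} = \frac{j^{2} - 7 j}{7} = - j + \frac{j^{2}}{7}$)
$b{\left(H \right)} = 9$ ($b{\left(H \right)} = \left(-4 + 1\right)^{2} = \left(-3\right)^{2} = 9$)
$b{\left(M{\left(2 \right)} \right)} \left(-9488\right) = 9 \left(-9488\right) = -85392$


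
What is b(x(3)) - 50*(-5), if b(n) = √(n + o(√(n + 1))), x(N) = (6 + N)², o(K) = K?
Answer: 250 + √(81 + √82) ≈ 259.49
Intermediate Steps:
b(n) = √(n + √(1 + n)) (b(n) = √(n + √(n + 1)) = √(n + √(1 + n)))
b(x(3)) - 50*(-5) = √((6 + 3)² + √(1 + (6 + 3)²)) - 50*(-5) = √(9² + √(1 + 9²)) + 250 = √(81 + √(1 + 81)) + 250 = √(81 + √82) + 250 = 250 + √(81 + √82)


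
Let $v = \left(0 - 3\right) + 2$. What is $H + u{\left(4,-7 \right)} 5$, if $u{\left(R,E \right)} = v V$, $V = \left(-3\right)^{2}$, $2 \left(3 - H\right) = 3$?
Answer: $- \frac{87}{2} \approx -43.5$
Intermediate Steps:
$H = \frac{3}{2}$ ($H = 3 - \frac{3}{2} = \frac{3}{2} \approx 1.5$)
$v = -1$ ($v = -3 + 2 = -1$)
$V = 9$
$u{\left(R,E \right)} = -9$ ($u{\left(R,E \right)} = \left(-1\right) 9 = -9$)
$H + u{\left(4,-7 \right)} 5 = \frac{3}{2} - 45 = - \frac{87}{2}$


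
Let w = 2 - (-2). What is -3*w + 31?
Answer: 19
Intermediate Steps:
w = 4 (w = 2 - 2*(-1) = 2 + 2 = 4)
-3*w + 31 = -3*4 + 31 = -12 + 31 = 19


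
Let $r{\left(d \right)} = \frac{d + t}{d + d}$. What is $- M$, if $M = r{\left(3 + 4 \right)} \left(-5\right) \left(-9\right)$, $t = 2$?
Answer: $- \frac{405}{14} \approx -28.929$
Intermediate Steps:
$r{\left(d \right)} = \frac{2 + d}{2 d}$ ($r{\left(d \right)} = \frac{d + 2}{d + d} = \frac{2 + d}{2 d}$)
$M = \frac{405}{14}$ ($M = \frac{2 + \left(3 + 4\right)}{2 \left(3 + 4\right)} \left(-5\right) \left(-9\right) = \frac{2 + 7}{2 \cdot 7} \left(-5\right) \left(-9\right) = \frac{1}{2} \cdot \frac{1}{7} \cdot 9 \left(-5\right) \left(-9\right) = \frac{9}{14} \left(-5\right) \left(-9\right) = \left(- \frac{45}{14}\right) \left(-9\right) = \frac{405}{14} \approx 28.929$)
$- M = \left(-1\right) \frac{405}{14} = - \frac{405}{14}$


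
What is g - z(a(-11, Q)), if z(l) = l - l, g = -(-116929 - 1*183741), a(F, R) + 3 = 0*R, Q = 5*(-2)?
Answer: 300670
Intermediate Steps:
Q = -10
a(F, R) = -3 (a(F, R) = -3 + 0*R = -3 + 0 = -3)
g = 300670 (g = -(-116929 - 183741) = -1*(-300670) = 300670)
z(l) = 0
g - z(a(-11, Q)) = 300670 - 1*0 = 300670 + 0 = 300670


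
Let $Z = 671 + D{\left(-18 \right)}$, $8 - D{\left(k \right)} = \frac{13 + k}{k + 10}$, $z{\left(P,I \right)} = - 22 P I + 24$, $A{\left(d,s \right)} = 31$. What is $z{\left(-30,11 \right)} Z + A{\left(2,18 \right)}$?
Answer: $\frac{9882629}{2} \approx 4.9413 \cdot 10^{6}$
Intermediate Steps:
$z{\left(P,I \right)} = 24 - 22 I P$ ($z{\left(P,I \right)} = - 22 I P + 24 = 24 - 22 I P$)
$D{\left(k \right)} = 8 - \frac{13 + k}{10 + k}$ ($D{\left(k \right)} = 8 - \frac{13 + k}{k + 10} = 8 - \frac{13 + k}{10 + k}$)
$Z = \frac{5427}{8}$ ($Z = 671 + \frac{67 + 7 \left(-18\right)}{10 - 18} = 671 + \frac{67 - 126}{-8} = 671 - - \frac{59}{8} = 671 + \frac{59}{8} = \frac{5427}{8} \approx 678.38$)
$z{\left(-30,11 \right)} Z + A{\left(2,18 \right)} = \left(24 - 242 \left(-30\right)\right) \frac{5427}{8} + 31 = \left(24 + 7260\right) \frac{5427}{8} + 31 = 7284 \cdot \frac{5427}{8} + 31 = \frac{9882567}{2} + 31 = \frac{9882629}{2}$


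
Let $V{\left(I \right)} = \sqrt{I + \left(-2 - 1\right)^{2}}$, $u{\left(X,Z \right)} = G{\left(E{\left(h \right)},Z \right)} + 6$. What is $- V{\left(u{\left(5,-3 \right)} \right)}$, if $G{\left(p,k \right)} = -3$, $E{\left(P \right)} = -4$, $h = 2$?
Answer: $- 2 \sqrt{3} \approx -3.4641$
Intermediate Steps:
$u{\left(X,Z \right)} = 3$ ($u{\left(X,Z \right)} = -3 + 6 = 3$)
$V{\left(I \right)} = \sqrt{9 + I}$ ($V{\left(I \right)} = \sqrt{I + \left(-3\right)^{2}} = \sqrt{I + 9} = \sqrt{9 + I}$)
$- V{\left(u{\left(5,-3 \right)} \right)} = - \sqrt{9 + 3} = - \sqrt{12} = - 2 \sqrt{3}$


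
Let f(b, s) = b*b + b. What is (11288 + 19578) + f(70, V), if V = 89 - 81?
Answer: 35836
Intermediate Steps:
V = 8
f(b, s) = b + b² (f(b, s) = b² + b = b + b²)
(11288 + 19578) + f(70, V) = (11288 + 19578) + 70*(1 + 70) = 30866 + 70*71 = 30866 + 4970 = 35836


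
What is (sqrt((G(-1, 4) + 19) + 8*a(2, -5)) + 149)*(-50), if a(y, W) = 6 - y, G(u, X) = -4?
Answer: -7450 - 50*sqrt(47) ≈ -7792.8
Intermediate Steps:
(sqrt((G(-1, 4) + 19) + 8*a(2, -5)) + 149)*(-50) = (sqrt((-4 + 19) + 8*(6 - 1*2)) + 149)*(-50) = (sqrt(15 + 8*(6 - 2)) + 149)*(-50) = (sqrt(15 + 8*4) + 149)*(-50) = (sqrt(15 + 32) + 149)*(-50) = (sqrt(47) + 149)*(-50) = (149 + sqrt(47))*(-50) = -7450 - 50*sqrt(47)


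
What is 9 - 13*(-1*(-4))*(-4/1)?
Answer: 217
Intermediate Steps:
9 - 13*(-1*(-4))*(-4/1) = 9 - 52*(-4*1) = 9 - 52*(-4) = 9 - 13*(-16) = 9 + 208 = 217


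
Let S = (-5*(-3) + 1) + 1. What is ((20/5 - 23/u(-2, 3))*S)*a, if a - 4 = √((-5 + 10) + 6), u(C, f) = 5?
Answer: -204/5 - 51*√11/5 ≈ -74.630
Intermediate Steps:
a = 4 + √11 (a = 4 + √((-5 + 10) + 6) = 4 + √(5 + 6) = 4 + √11 ≈ 7.3166)
S = 17 (S = (15 + 1) + 1 = 16 + 1 = 17)
((20/5 - 23/u(-2, 3))*S)*a = ((20/5 - 23/5)*17)*(4 + √11) = ((20*(⅕) - 23*⅕)*17)*(4 + √11) = ((4 - 23/5)*17)*(4 + √11) = (-⅗*17)*(4 + √11) = -51*(4 + √11)/5 = -204/5 - 51*√11/5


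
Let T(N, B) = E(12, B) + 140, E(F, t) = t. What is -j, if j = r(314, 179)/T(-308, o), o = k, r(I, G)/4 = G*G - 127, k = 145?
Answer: -42552/95 ≈ -447.92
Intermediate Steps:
r(I, G) = -508 + 4*G**2 (r(I, G) = 4*(G*G - 127) = 4*(G**2 - 127) = 4*(-127 + G**2) = -508 + 4*G**2)
o = 145
T(N, B) = 140 + B (T(N, B) = B + 140 = 140 + B)
j = 42552/95 (j = (-508 + 4*179**2)/(140 + 145) = (-508 + 4*32041)/285 = (-508 + 128164)*(1/285) = 127656*(1/285) = 42552/95 ≈ 447.92)
-j = -1*42552/95 = -42552/95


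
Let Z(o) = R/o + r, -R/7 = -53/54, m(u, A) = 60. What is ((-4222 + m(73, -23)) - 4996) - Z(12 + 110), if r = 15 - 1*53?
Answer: -60082931/6588 ≈ -9120.1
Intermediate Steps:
r = -38 (r = 15 - 53 = -38)
R = 371/54 (R = -(-371)/54 = -7*(-53/54) = 371/54 ≈ 6.8704)
Z(o) = -38 + 371/(54*o) (Z(o) = 371/(54*o) - 38 = -38 + 371/(54*o))
((-4222 + m(73, -23)) - 4996) - Z(12 + 110) = ((-4222 + 60) - 4996) - (-38 + 371/(54*(12 + 110))) = (-4162 - 4996) - (-38 + (371/54)/122) = -9158 - (-38 + (371/54)*(1/122)) = -9158 - (-38 + 371/6588) = -9158 - 1*(-249973/6588) = -9158 + 249973/6588 = -60082931/6588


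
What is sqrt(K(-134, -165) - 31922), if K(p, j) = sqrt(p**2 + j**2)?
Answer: sqrt(-31922 + sqrt(45181)) ≈ 178.07*I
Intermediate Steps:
K(p, j) = sqrt(j**2 + p**2)
sqrt(K(-134, -165) - 31922) = sqrt(sqrt((-165)**2 + (-134)**2) - 31922) = sqrt(sqrt(27225 + 17956) - 31922) = sqrt(sqrt(45181) - 31922) = sqrt(-31922 + sqrt(45181))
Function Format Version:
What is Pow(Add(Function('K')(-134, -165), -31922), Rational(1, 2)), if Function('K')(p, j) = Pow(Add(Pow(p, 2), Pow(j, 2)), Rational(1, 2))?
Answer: Pow(Add(-31922, Pow(45181, Rational(1, 2))), Rational(1, 2)) ≈ Mul(178.07, I)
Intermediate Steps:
Function('K')(p, j) = Pow(Add(Pow(j, 2), Pow(p, 2)), Rational(1, 2))
Pow(Add(Function('K')(-134, -165), -31922), Rational(1, 2)) = Pow(Add(Pow(Add(Pow(-165, 2), Pow(-134, 2)), Rational(1, 2)), -31922), Rational(1, 2)) = Pow(Add(Pow(Add(27225, 17956), Rational(1, 2)), -31922), Rational(1, 2)) = Pow(Add(Pow(45181, Rational(1, 2)), -31922), Rational(1, 2)) = Pow(Add(-31922, Pow(45181, Rational(1, 2))), Rational(1, 2))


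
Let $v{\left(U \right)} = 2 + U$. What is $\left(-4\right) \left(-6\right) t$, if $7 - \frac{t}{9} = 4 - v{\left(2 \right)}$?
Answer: $1512$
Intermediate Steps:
$t = 63$ ($t = 63 - 9 \left(4 - \left(2 + 2\right)\right) = 63 - 9 \left(4 - 4\right) = 63 - 0 = 63 + 0 = 63$)
$\left(-4\right) \left(-6\right) t = \left(-4\right) \left(-6\right) 63 = 24 \cdot 63 = 1512$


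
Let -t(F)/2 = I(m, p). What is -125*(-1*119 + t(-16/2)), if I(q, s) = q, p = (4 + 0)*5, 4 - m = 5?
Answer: 14625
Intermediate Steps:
m = -1 (m = 4 - 1*5 = 4 - 5 = -1)
p = 20 (p = 4*5 = 20)
t(F) = 2 (t(F) = -2*(-1) = 2)
-125*(-1*119 + t(-16/2)) = -125*(-1*119 + 2) = -125*(-119 + 2) = -125*(-117) = 14625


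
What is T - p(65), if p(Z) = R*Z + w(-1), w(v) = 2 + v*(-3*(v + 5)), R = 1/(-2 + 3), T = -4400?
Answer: -4479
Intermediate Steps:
R = 1 (R = 1/1 = 1)
w(v) = 2 + v*(-15 - 3*v) (w(v) = 2 + v*(-3*(5 + v)) = 2 + v*(-15 - 3*v))
p(Z) = 14 + Z (p(Z) = 1*Z + (2 - 15*(-1) - 3*(-1)²) = Z + (2 + 15 - 3*1) = Z + (2 + 15 - 3) = Z + 14 = 14 + Z)
T - p(65) = -4400 - (14 + 65) = -4400 - 1*79 = -4400 - 79 = -4479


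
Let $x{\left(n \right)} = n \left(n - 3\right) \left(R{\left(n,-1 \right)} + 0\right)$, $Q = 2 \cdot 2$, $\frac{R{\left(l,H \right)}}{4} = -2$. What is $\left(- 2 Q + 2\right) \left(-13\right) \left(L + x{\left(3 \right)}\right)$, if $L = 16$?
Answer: $1248$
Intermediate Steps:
$R{\left(l,H \right)} = -8$ ($R{\left(l,H \right)} = 4 \left(-2\right) = -8$)
$Q = 4$
$x{\left(n \right)} = n \left(24 - 8 n\right)$ ($x{\left(n \right)} = n \left(n - 3\right) \left(-8 + 0\right) = n \left(-3 + n\right) \left(-8\right) = n \left(24 - 8 n\right)$)
$\left(- 2 Q + 2\right) \left(-13\right) \left(L + x{\left(3 \right)}\right) = \left(\left(-2\right) 4 + 2\right) \left(-13\right) \left(16 + 8 \cdot 3 \left(3 - 3\right)\right) = \left(-8 + 2\right) \left(-13\right) \left(16 + 8 \cdot 3 \left(3 - 3\right)\right) = \left(-6\right) \left(-13\right) \left(16 + 8 \cdot 3 \cdot 0\right) = 78 \left(16 + 0\right) = 78 \cdot 16 = 1248$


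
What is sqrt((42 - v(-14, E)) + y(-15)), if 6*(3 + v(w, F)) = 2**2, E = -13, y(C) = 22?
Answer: sqrt(597)/3 ≈ 8.1445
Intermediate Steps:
v(w, F) = -7/3 (v(w, F) = -3 + (1/6)*2**2 = -3 + (1/6)*4 = -3 + 2/3 = -7/3)
sqrt((42 - v(-14, E)) + y(-15)) = sqrt((42 - 1*(-7/3)) + 22) = sqrt((42 + 7/3) + 22) = sqrt(133/3 + 22) = sqrt(199/3) = sqrt(597)/3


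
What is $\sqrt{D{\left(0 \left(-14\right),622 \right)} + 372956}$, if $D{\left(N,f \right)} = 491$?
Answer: $\sqrt{373447} \approx 611.1$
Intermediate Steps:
$\sqrt{D{\left(0 \left(-14\right),622 \right)} + 372956} = \sqrt{491 + 372956} = \sqrt{373447}$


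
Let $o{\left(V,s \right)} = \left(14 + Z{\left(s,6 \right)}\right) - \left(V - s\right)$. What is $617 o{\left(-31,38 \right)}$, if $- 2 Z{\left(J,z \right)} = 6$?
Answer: $49360$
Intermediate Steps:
$Z{\left(J,z \right)} = -3$ ($Z{\left(J,z \right)} = \left(- \frac{1}{2}\right) 6 = -3$)
$o{\left(V,s \right)} = 11 + s - V$ ($o{\left(V,s \right)} = \left(14 - 3\right) - \left(V - s\right) = 11 - \left(V - s\right) = 11 + s - V$)
$617 o{\left(-31,38 \right)} = 617 \left(11 + 38 - -31\right) = 617 \left(11 + 38 + 31\right) = 617 \cdot 80 = 49360$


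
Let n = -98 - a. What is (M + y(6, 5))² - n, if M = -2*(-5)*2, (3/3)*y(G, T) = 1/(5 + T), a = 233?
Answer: 73501/100 ≈ 735.01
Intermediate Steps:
y(G, T) = 1/(5 + T)
M = 20 (M = 10*2 = 20)
n = -331 (n = -98 - 1*233 = -98 - 233 = -331)
(M + y(6, 5))² - n = (20 + 1/(5 + 5))² - 1*(-331) = (20 + 1/10)² + 331 = (20 + ⅒)² + 331 = (201/10)² + 331 = 40401/100 + 331 = 73501/100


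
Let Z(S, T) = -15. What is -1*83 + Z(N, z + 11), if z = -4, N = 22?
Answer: -98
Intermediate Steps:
-1*83 + Z(N, z + 11) = -1*83 - 15 = -83 - 15 = -98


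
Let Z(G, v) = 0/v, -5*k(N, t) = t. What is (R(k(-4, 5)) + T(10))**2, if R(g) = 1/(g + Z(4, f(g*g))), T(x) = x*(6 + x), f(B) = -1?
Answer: 25281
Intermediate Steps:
k(N, t) = -t/5
Z(G, v) = 0
R(g) = 1/g (R(g) = 1/(g + 0) = 1/g)
(R(k(-4, 5)) + T(10))**2 = (1/(-1/5*5) + 10*(6 + 10))**2 = (1/(-1) + 10*16)**2 = (-1 + 160)**2 = 159**2 = 25281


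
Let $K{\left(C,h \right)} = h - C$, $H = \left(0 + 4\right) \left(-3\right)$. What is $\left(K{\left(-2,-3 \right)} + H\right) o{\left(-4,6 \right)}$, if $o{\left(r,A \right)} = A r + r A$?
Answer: $624$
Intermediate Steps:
$o{\left(r,A \right)} = 2 A r$ ($o{\left(r,A \right)} = A r + A r = 2 A r$)
$H = -12$ ($H = 4 \left(-3\right) = -12$)
$\left(K{\left(-2,-3 \right)} + H\right) o{\left(-4,6 \right)} = \left(\left(-3 - -2\right) - 12\right) 2 \cdot 6 \left(-4\right) = \left(\left(-3 + 2\right) - 12\right) \left(-48\right) = \left(-1 - 12\right) \left(-48\right) = \left(-13\right) \left(-48\right) = 624$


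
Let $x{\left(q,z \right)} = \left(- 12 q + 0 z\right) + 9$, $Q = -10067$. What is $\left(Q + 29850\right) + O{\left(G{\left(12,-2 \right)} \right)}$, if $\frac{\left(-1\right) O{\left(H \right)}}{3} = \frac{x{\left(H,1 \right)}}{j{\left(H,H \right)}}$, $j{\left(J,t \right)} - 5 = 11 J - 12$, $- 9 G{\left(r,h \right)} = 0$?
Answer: $\frac{138508}{7} \approx 19787.0$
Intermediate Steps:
$G{\left(r,h \right)} = 0$ ($G{\left(r,h \right)} = \left(- \frac{1}{9}\right) 0 = 0$)
$x{\left(q,z \right)} = 9 - 12 q$ ($x{\left(q,z \right)} = \left(- 12 q + 0\right) + 9 = - 12 q + 9 = 9 - 12 q$)
$j{\left(J,t \right)} = -7 + 11 J$ ($j{\left(J,t \right)} = 5 + \left(11 J - 12\right) = 5 + \left(-12 + 11 J\right) = -7 + 11 J$)
$O{\left(H \right)} = - \frac{3 \left(9 - 12 H\right)}{-7 + 11 H}$ ($O{\left(H \right)} = - 3 \frac{9 - 12 H}{-7 + 11 H} = - \frac{3 \left(9 - 12 H\right)}{-7 + 11 H}$)
$\left(Q + 29850\right) + O{\left(G{\left(12,-2 \right)} \right)} = \left(-10067 + 29850\right) + \frac{9 \left(-3 + 4 \cdot 0\right)}{-7 + 11 \cdot 0} = 19783 + \frac{9 \left(-3 + 0\right)}{-7 + 0} = 19783 + 9 \frac{1}{-7} \left(-3\right) = 19783 + 9 \left(- \frac{1}{7}\right) \left(-3\right) = 19783 + \frac{27}{7} = \frac{138508}{7}$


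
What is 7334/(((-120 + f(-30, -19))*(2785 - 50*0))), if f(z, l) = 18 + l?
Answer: -7334/336985 ≈ -0.021764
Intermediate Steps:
7334/(((-120 + f(-30, -19))*(2785 - 50*0))) = 7334/(((-120 + (18 - 19))*(2785 - 50*0))) = 7334/(((-120 - 1)*(2785 + 0))) = 7334/((-121*2785)) = 7334/(-336985) = 7334*(-1/336985) = -7334/336985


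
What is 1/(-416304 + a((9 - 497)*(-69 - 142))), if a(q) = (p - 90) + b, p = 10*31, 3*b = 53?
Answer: -3/1248199 ≈ -2.4035e-6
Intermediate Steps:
b = 53/3 (b = (⅓)*53 = 53/3 ≈ 17.667)
p = 310
a(q) = 713/3 (a(q) = (310 - 90) + 53/3 = 220 + 53/3 = 713/3)
1/(-416304 + a((9 - 497)*(-69 - 142))) = 1/(-416304 + 713/3) = 1/(-1248199/3) = -3/1248199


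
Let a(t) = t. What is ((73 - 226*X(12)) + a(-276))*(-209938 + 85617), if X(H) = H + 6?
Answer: 530974991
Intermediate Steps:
X(H) = 6 + H
((73 - 226*X(12)) + a(-276))*(-209938 + 85617) = ((73 - 226*(6 + 12)) - 276)*(-209938 + 85617) = ((73 - 226*18) - 276)*(-124321) = ((73 - 4068) - 276)*(-124321) = (-3995 - 276)*(-124321) = -4271*(-124321) = 530974991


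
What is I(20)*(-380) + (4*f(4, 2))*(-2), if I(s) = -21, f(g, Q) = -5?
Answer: 8020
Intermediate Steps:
I(20)*(-380) + (4*f(4, 2))*(-2) = -21*(-380) + (4*(-5))*(-2) = 7980 - 20*(-2) = 7980 + 40 = 8020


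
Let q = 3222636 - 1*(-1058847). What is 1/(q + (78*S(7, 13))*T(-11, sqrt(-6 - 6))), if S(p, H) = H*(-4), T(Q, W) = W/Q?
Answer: 172686481/739354298535867 - 29744*I*sqrt(3)/739354298535867 ≈ 2.3356e-7 - 6.968e-11*I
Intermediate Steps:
S(p, H) = -4*H
q = 4281483 (q = 3222636 + 1058847 = 4281483)
1/(q + (78*S(7, 13))*T(-11, sqrt(-6 - 6))) = 1/(4281483 + (78*(-4*13))*(sqrt(-6 - 6)/(-11))) = 1/(4281483 + (78*(-52))*(sqrt(-12)*(-1/11))) = 1/(4281483 - 4056*2*I*sqrt(3)*(-1)/11) = 1/(4281483 - (-8112)*I*sqrt(3)/11) = 1/(4281483 + 8112*I*sqrt(3)/11)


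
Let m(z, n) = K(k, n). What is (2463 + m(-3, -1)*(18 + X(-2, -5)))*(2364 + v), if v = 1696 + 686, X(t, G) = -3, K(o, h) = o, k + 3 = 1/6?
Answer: 11487693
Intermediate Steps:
k = -17/6 (k = -3 + 1/6 = -3 + ⅙ = -17/6 ≈ -2.8333)
v = 2382
m(z, n) = -17/6
(2463 + m(-3, -1)*(18 + X(-2, -5)))*(2364 + v) = (2463 - 17*(18 - 3)/6)*(2364 + 2382) = (2463 - 17/6*15)*4746 = (2463 - 85/2)*4746 = (4841/2)*4746 = 11487693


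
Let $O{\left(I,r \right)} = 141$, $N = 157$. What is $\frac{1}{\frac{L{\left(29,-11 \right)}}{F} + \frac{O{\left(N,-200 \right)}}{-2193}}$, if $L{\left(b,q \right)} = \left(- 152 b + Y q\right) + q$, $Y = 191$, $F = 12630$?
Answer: $- \frac{923253}{535973} \approx -1.7226$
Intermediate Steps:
$L{\left(b,q \right)} = - 152 b + 192 q$ ($L{\left(b,q \right)} = \left(- 152 b + 191 q\right) + q = - 152 b + 192 q$)
$\frac{1}{\frac{L{\left(29,-11 \right)}}{F} + \frac{O{\left(N,-200 \right)}}{-2193}} = \frac{1}{\frac{\left(-152\right) 29 + 192 \left(-11\right)}{12630} + \frac{141}{-2193}} = \frac{1}{\left(-4408 - 2112\right) \frac{1}{12630} + 141 \left(- \frac{1}{2193}\right)} = \frac{1}{\left(-6520\right) \frac{1}{12630} - \frac{47}{731}} = \frac{1}{- \frac{652}{1263} - \frac{47}{731}} = \frac{1}{- \frac{535973}{923253}} = - \frac{923253}{535973}$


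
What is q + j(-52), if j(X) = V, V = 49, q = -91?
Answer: -42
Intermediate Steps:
j(X) = 49
q + j(-52) = -91 + 49 = -42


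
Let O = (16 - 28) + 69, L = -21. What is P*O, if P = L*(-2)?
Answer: 2394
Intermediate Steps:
P = 42 (P = -21*(-2) = 42)
O = 57 (O = -12 + 69 = 57)
P*O = 42*57 = 2394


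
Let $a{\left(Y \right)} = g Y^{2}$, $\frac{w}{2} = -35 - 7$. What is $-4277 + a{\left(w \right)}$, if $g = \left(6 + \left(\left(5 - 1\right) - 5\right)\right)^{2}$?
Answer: $172123$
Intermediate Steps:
$g = 25$ ($g = \left(6 + \left(4 - 5\right)\right)^{2} = \left(6 - 1\right)^{2} = 5^{2} = 25$)
$w = -84$ ($w = 2 \left(-35 - 7\right) = 2 \left(-42\right) = -84$)
$a{\left(Y \right)} = 25 Y^{2}$
$-4277 + a{\left(w \right)} = -4277 + 25 \left(-84\right)^{2} = -4277 + 25 \cdot 7056 = -4277 + 176400 = 172123$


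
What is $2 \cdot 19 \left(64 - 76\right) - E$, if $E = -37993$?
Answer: $37537$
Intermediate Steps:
$2 \cdot 19 \left(64 - 76\right) - E = 2 \cdot 19 \left(64 - 76\right) - -37993 = 38 \left(-12\right) + 37993 = -456 + 37993 = 37537$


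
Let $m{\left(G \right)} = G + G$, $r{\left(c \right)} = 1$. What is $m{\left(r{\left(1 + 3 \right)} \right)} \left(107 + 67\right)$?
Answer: $348$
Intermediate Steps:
$m{\left(G \right)} = 2 G$
$m{\left(r{\left(1 + 3 \right)} \right)} \left(107 + 67\right) = 2 \cdot 1 \left(107 + 67\right) = 2 \cdot 174 = 348$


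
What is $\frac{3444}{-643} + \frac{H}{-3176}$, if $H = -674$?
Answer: $- \frac{5252381}{1021084} \approx -5.1439$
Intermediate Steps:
$\frac{3444}{-643} + \frac{H}{-3176} = \frac{3444}{-643} - \frac{674}{-3176} = 3444 \left(- \frac{1}{643}\right) - - \frac{337}{1588} = - \frac{3444}{643} + \frac{337}{1588} = - \frac{5252381}{1021084}$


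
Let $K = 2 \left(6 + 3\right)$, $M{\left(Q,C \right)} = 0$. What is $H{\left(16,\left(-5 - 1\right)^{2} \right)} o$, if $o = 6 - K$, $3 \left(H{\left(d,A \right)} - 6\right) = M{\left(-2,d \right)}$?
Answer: $-72$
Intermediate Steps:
$K = 18$ ($K = 2 \cdot 9 = 18$)
$H{\left(d,A \right)} = 6$ ($H{\left(d,A \right)} = 6 + \frac{1}{3} \cdot 0 = 6 + 0 = 6$)
$o = -12$ ($o = 6 - 18 = -12$)
$H{\left(16,\left(-5 - 1\right)^{2} \right)} o = 6 \left(-12\right) = -72$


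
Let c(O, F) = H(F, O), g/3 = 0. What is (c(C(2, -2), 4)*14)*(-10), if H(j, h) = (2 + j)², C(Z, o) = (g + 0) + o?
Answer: -5040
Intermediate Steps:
g = 0 (g = 3*0 = 0)
C(Z, o) = o (C(Z, o) = (0 + 0) + o = 0 + o = o)
c(O, F) = (2 + F)²
(c(C(2, -2), 4)*14)*(-10) = ((2 + 4)²*14)*(-10) = (6²*14)*(-10) = (36*14)*(-10) = 504*(-10) = -5040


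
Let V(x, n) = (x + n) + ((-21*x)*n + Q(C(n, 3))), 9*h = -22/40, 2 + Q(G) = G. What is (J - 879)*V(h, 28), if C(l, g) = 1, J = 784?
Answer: -215023/36 ≈ -5972.9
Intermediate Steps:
Q(G) = -2 + G
h = -11/180 (h = (-22/40)/9 = (-22*1/40)/9 = (⅑)*(-11/20) = -11/180 ≈ -0.061111)
V(x, n) = -1 + n + x - 21*n*x (V(x, n) = (x + n) + ((-21*x)*n + (-2 + 1)) = (n + x) + (-21*n*x - 1) = (n + x) + (-1 - 21*n*x) = -1 + n + x - 21*n*x)
(J - 879)*V(h, 28) = (784 - 879)*(-1 + 28 - 11/180 - 21*28*(-11/180)) = -95*(-1 + 28 - 11/180 + 539/15) = -95*11317/180 = -215023/36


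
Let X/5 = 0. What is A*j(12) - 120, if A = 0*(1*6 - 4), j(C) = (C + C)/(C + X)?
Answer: -120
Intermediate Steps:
X = 0 (X = 5*0 = 0)
j(C) = 2 (j(C) = (C + C)/(C + 0) = (2*C)/C = 2)
A = 0 (A = 0*(6 - 4) = 0*2 = 0)
A*j(12) - 120 = 0*2 - 120 = 0 - 120 = -120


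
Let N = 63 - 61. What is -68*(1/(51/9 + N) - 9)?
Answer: 13872/23 ≈ 603.13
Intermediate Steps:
N = 2
-68*(1/(51/9 + N) - 9) = -68*(1/(51/9 + 2) - 9) = -68*(1/(51*(⅑) + 2) - 9) = -68*(1/(17/3 + 2) - 9) = -68*(1/(23/3) - 9) = -68*(3/23 - 9) = -68*(-204/23) = 13872/23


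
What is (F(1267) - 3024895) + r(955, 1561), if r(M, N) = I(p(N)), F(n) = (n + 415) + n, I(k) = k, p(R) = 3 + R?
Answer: -3020382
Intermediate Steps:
F(n) = 415 + 2*n (F(n) = (415 + n) + n = 415 + 2*n)
r(M, N) = 3 + N
(F(1267) - 3024895) + r(955, 1561) = ((415 + 2*1267) - 3024895) + (3 + 1561) = ((415 + 2534) - 3024895) + 1564 = (2949 - 3024895) + 1564 = -3021946 + 1564 = -3020382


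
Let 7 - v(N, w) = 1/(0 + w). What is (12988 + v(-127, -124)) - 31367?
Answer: -2278127/124 ≈ -18372.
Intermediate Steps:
v(N, w) = 7 - 1/w (v(N, w) = 7 - 1/(0 + w) = 7 - 1/w)
(12988 + v(-127, -124)) - 31367 = (12988 + (7 - 1/(-124))) - 31367 = (12988 + (7 - 1*(-1/124))) - 31367 = (12988 + (7 + 1/124)) - 31367 = (12988 + 869/124) - 31367 = 1611381/124 - 31367 = -2278127/124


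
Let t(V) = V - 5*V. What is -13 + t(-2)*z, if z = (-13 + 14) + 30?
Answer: 235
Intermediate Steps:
t(V) = -4*V
z = 31 (z = 1 + 30 = 31)
-13 + t(-2)*z = -13 - 4*(-2)*31 = -13 + 8*31 = -13 + 248 = 235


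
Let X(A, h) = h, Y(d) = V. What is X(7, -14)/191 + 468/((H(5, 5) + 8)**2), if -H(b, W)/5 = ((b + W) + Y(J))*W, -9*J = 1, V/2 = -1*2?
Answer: -48227/962831 ≈ -0.050089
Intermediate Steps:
V = -4 (V = 2*(-1*2) = 2*(-2) = -4)
J = -1/9 (J = -1/9*1 = -1/9 ≈ -0.11111)
Y(d) = -4
H(b, W) = -5*W*(-4 + W + b) (H(b, W) = -5*((b + W) - 4)*W = -5*((W + b) - 4)*W = -5*(-4 + W + b)*W = -5*W*(-4 + W + b))
X(7, -14)/191 + 468/((H(5, 5) + 8)**2) = -14/191 + 468/((5*5*(4 - 1*5 - 1*5) + 8)**2) = -14*1/191 + 468/((5*5*(4 - 5 - 5) + 8)**2) = -14/191 + 468/((5*5*(-6) + 8)**2) = -14/191 + 468/((-150 + 8)**2) = -14/191 + 468/((-142)**2) = -14/191 + 468/20164 = -14/191 + 468*(1/20164) = -14/191 + 117/5041 = -48227/962831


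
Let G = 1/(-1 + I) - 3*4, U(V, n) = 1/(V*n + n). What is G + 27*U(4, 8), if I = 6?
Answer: -89/8 ≈ -11.125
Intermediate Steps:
U(V, n) = 1/(n + V*n)
G = -59/5 (G = 1/(-1 + 6) - 3*4 = 1/5 - 12 = ⅕ - 12 = -59/5 ≈ -11.800)
G + 27*U(4, 8) = -59/5 + 27*(1/(8*(1 + 4))) = -59/5 + 27*((⅛)/5) = -59/5 + 27*((⅛)*(⅕)) = -59/5 + 27*(1/40) = -59/5 + 27/40 = -89/8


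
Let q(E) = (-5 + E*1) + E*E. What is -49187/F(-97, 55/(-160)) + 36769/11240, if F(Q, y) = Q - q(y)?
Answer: 569586005433/1056301480 ≈ 539.23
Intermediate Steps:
q(E) = -5 + E + E**2 (q(E) = (-5 + E) + E**2 = -5 + E + E**2)
F(Q, y) = 5 + Q - y - y**2 (F(Q, y) = Q - (-5 + y + y**2) = Q + (5 - y - y**2) = 5 + Q - y - y**2)
-49187/F(-97, 55/(-160)) + 36769/11240 = -49187/(5 - 97 - 55/(-160) - (55/(-160))**2) + 36769/11240 = -49187/(5 - 97 - 55*(-1)/160 - (55*(-1/160))**2) + 36769*(1/11240) = -49187/(5 - 97 - 1*(-11/32) - (-11/32)**2) + 36769/11240 = -49187/(5 - 97 + 11/32 - 1*121/1024) + 36769/11240 = -49187/(5 - 97 + 11/32 - 121/1024) + 36769/11240 = -49187/(-93977/1024) + 36769/11240 = -49187*(-1024/93977) + 36769/11240 = 50367488/93977 + 36769/11240 = 569586005433/1056301480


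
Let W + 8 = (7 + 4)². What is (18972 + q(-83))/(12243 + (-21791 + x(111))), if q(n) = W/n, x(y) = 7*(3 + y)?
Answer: -1574563/726250 ≈ -2.1681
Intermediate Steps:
x(y) = 21 + 7*y
W = 113 (W = -8 + (7 + 4)² = -8 + 11² = -8 + 121 = 113)
q(n) = 113/n
(18972 + q(-83))/(12243 + (-21791 + x(111))) = (18972 + 113/(-83))/(12243 + (-21791 + (21 + 7*111))) = (18972 + 113*(-1/83))/(12243 + (-21791 + (21 + 777))) = (18972 - 113/83)/(12243 + (-21791 + 798)) = 1574563/(83*(12243 - 20993)) = (1574563/83)/(-8750) = (1574563/83)*(-1/8750) = -1574563/726250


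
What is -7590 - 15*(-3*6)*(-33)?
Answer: -16500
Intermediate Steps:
-7590 - 15*(-3*6)*(-33) = -7590 - 15*(-18)*(-33) = -7590 - (-270)*(-33) = -7590 - 1*8910 = -7590 - 8910 = -16500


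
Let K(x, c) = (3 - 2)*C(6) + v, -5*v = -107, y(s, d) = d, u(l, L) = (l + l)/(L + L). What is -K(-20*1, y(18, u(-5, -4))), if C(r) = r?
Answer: -137/5 ≈ -27.400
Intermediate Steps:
u(l, L) = l/L (u(l, L) = (2*l)/((2*L)) = (2*l)*(1/(2*L)) = l/L)
v = 107/5 (v = -⅕*(-107) = 107/5 ≈ 21.400)
K(x, c) = 137/5 (K(x, c) = (3 - 2)*6 + 107/5 = 1*6 + 107/5 = 6 + 107/5 = 137/5)
-K(-20*1, y(18, u(-5, -4))) = -1*137/5 = -137/5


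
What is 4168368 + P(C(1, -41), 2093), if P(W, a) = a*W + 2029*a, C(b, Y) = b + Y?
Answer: 8331345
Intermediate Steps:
C(b, Y) = Y + b
P(W, a) = 2029*a + W*a (P(W, a) = W*a + 2029*a = 2029*a + W*a)
4168368 + P(C(1, -41), 2093) = 4168368 + 2093*(2029 + (-41 + 1)) = 4168368 + 2093*(2029 - 40) = 4168368 + 2093*1989 = 4168368 + 4162977 = 8331345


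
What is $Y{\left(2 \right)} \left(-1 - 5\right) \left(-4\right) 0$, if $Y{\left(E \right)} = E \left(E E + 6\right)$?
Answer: $0$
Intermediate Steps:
$Y{\left(E \right)} = E \left(6 + E^{2}\right)$ ($Y{\left(E \right)} = E \left(E^{2} + 6\right) = E \left(6 + E^{2}\right)$)
$Y{\left(2 \right)} \left(-1 - 5\right) \left(-4\right) 0 = 2 \left(6 + 2^{2}\right) \left(-1 - 5\right) \left(-4\right) 0 = 2 \left(6 + 4\right) \left(\left(-6\right) \left(-4\right)\right) 0 = 2 \cdot 10 \cdot 24 \cdot 0 = 20 \cdot 24 \cdot 0 = 480 \cdot 0 = 0$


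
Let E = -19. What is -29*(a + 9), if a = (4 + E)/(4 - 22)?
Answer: -1711/6 ≈ -285.17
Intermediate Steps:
a = 5/6 (a = (4 - 19)/(4 - 22) = -15/(-18) = -15*(-1/18) = 5/6 ≈ 0.83333)
-29*(a + 9) = -29*(5/6 + 9) = -29*59/6 = -1711/6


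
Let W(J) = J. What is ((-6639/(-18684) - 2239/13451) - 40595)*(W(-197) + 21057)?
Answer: -17734870208414135/20943207 ≈ -8.4681e+8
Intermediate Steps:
((-6639/(-18684) - 2239/13451) - 40595)*(W(-197) + 21057) = ((-6639/(-18684) - 2239/13451) - 40595)*(-197 + 21057) = ((-6639*(-1/18684) - 2239*1/13451) - 40595)*20860 = ((2213/6228 - 2239/13451) - 40595)*20860 = (15822571/83772828 - 40595)*20860 = -3400742130089/83772828*20860 = -17734870208414135/20943207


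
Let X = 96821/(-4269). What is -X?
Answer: 96821/4269 ≈ 22.680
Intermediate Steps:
X = -96821/4269 (X = 96821*(-1/4269) = -96821/4269 ≈ -22.680)
-X = -1*(-96821/4269) = 96821/4269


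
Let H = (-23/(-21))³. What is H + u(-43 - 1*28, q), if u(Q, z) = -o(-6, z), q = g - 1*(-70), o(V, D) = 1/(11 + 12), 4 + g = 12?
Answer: 270580/213003 ≈ 1.2703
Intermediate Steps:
g = 8 (g = -4 + 12 = 8)
o(V, D) = 1/23
q = 78 (q = 8 - 1*(-70) = 8 + 70 = 78)
u(Q, z) = -1/23 (u(Q, z) = -1*1/23 = -1/23)
H = 12167/9261 (H = (-23*(-1/21))³ = (23/21)³ = 12167/9261 ≈ 1.3138)
H + u(-43 - 1*28, q) = 12167/9261 - 1/23 = 270580/213003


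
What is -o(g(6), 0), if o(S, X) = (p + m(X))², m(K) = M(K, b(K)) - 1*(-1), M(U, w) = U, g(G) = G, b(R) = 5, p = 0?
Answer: -1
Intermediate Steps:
m(K) = 1 + K (m(K) = K - 1*(-1) = K + 1 = 1 + K)
o(S, X) = (1 + X)² (o(S, X) = (0 + (1 + X))² = (1 + X)²)
-o(g(6), 0) = -(1 + 0)² = -1*1² = -1*1 = -1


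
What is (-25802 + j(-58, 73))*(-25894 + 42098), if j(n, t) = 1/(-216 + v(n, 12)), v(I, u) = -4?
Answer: -22995262491/55 ≈ -4.1810e+8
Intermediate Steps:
j(n, t) = -1/220 (j(n, t) = 1/(-216 - 4) = 1/(-220) = -1/220)
(-25802 + j(-58, 73))*(-25894 + 42098) = (-25802 - 1/220)*(-25894 + 42098) = -5676441/220*16204 = -22995262491/55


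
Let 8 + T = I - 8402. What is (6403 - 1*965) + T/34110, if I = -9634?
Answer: 92736068/17055 ≈ 5437.5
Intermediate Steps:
T = -18044 (T = -8 + (-9634 - 8402) = -8 - 18036 = -18044)
(6403 - 1*965) + T/34110 = (6403 - 1*965) - 18044/34110 = (6403 - 965) - 18044*1/34110 = 5438 - 9022/17055 = 92736068/17055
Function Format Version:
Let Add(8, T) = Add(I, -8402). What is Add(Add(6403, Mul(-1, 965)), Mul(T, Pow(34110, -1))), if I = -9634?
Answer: Rational(92736068, 17055) ≈ 5437.5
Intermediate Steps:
T = -18044 (T = Add(-8, Add(-9634, -8402)) = Add(-8, -18036) = -18044)
Add(Add(6403, Mul(-1, 965)), Mul(T, Pow(34110, -1))) = Add(Add(6403, Mul(-1, 965)), Mul(-18044, Pow(34110, -1))) = Add(Add(6403, -965), Mul(-18044, Rational(1, 34110))) = Add(5438, Rational(-9022, 17055)) = Rational(92736068, 17055)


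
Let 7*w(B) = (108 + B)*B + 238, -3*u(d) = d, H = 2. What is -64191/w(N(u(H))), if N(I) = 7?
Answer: -64191/149 ≈ -430.81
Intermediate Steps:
u(d) = -d/3
w(B) = 34 + B*(108 + B)/7 (w(B) = ((108 + B)*B + 238)/7 = (B*(108 + B) + 238)/7 = (238 + B*(108 + B))/7 = 34 + B*(108 + B)/7)
-64191/w(N(u(H))) = -64191/(34 + (⅐)*7² + (108/7)*7) = -64191/(34 + (⅐)*49 + 108) = -64191/(34 + 7 + 108) = -64191/149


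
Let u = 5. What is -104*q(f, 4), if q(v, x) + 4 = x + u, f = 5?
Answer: -520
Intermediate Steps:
q(v, x) = 1 + x (q(v, x) = -4 + (x + 5) = -4 + (5 + x) = 1 + x)
-104*q(f, 4) = -104*(1 + 4) = -104*5 = -520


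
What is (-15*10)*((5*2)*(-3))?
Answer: 4500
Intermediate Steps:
(-15*10)*((5*2)*(-3)) = -1500*(-3) = -150*(-30) = 4500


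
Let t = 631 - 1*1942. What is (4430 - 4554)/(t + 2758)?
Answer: -124/1447 ≈ -0.085695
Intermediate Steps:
t = -1311 (t = 631 - 1942 = -1311)
(4430 - 4554)/(t + 2758) = (4430 - 4554)/(-1311 + 2758) = -124/1447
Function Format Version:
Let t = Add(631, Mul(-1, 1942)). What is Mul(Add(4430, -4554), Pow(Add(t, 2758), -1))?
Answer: Rational(-124, 1447) ≈ -0.085695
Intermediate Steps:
t = -1311 (t = Add(631, -1942) = -1311)
Mul(Add(4430, -4554), Pow(Add(t, 2758), -1)) = Mul(Add(4430, -4554), Pow(Add(-1311, 2758), -1)) = Mul(-124, Pow(1447, -1)) = Mul(-124, Rational(1, 1447)) = Rational(-124, 1447)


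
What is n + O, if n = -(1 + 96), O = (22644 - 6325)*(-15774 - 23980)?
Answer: -648745623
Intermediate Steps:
O = -648745526 (O = 16319*(-39754) = -648745526)
n = -97 (n = -1*97 = -97)
n + O = -97 - 648745526 = -648745623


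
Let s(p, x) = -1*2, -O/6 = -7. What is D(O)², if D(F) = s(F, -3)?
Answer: 4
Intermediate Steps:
O = 42 (O = -6*(-7) = 42)
s(p, x) = -2
D(F) = -2
D(O)² = (-2)² = 4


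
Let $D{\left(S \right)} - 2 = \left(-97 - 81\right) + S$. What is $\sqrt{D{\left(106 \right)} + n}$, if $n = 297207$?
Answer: $\sqrt{297137} \approx 545.1$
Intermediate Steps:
$D{\left(S \right)} = -176 + S$ ($D{\left(S \right)} = 2 + \left(\left(-97 - 81\right) + S\right) = 2 + \left(-178 + S\right) = -176 + S$)
$\sqrt{D{\left(106 \right)} + n} = \sqrt{\left(-176 + 106\right) + 297207} = \sqrt{-70 + 297207} = \sqrt{297137}$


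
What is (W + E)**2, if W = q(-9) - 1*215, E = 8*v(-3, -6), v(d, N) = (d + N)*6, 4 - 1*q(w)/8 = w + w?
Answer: 221841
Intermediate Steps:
q(w) = 32 - 16*w (q(w) = 32 - 8*(w + w) = 32 - 16*w)
v(d, N) = 6*N + 6*d (v(d, N) = (N + d)*6 = 6*N + 6*d)
E = -432 (E = 8*(6*(-6) + 6*(-3)) = 8*(-36 - 18) = 8*(-54) = -432)
W = -39 (W = (32 - 16*(-9)) - 1*215 = (32 + 144) - 215 = 176 - 215 = -39)
(W + E)**2 = (-39 - 432)**2 = (-471)**2 = 221841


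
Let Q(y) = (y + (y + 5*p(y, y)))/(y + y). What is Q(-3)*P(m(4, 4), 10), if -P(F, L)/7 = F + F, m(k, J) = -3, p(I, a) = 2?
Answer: -28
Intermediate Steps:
P(F, L) = -14*F (P(F, L) = -7*(F + F) = -14*F)
Q(y) = (10 + 2*y)/(2*y) (Q(y) = (y + (y + 5*2))/(y + y) = (y + (y + 10))/((2*y)) = (y + (10 + y))*(1/(2*y)) = (10 + 2*y)*(1/(2*y)) = (10 + 2*y)/(2*y))
Q(-3)*P(m(4, 4), 10) = ((5 - 3)/(-3))*(-14*(-3)) = -1/3*2*42 = -2/3*42 = -28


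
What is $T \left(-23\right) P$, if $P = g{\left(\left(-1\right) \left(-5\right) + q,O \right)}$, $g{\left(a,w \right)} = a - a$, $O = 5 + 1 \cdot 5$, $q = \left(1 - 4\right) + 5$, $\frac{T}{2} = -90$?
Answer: $0$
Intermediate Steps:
$T = -180$ ($T = 2 \left(-90\right) = -180$)
$q = 2$ ($q = -3 + 5 = 2$)
$O = 10$ ($O = 5 + 5 = 10$)
$g{\left(a,w \right)} = 0$
$P = 0$
$T \left(-23\right) P = \left(-180\right) \left(-23\right) 0 = 4140 \cdot 0 = 0$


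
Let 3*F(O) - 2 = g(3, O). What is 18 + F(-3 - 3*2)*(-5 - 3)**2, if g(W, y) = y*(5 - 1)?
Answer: -2122/3 ≈ -707.33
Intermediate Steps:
g(W, y) = 4*y (g(W, y) = y*4 = 4*y)
F(O) = 2/3 + 4*O/3 (F(O) = 2/3 + (4*O)/3 = 2/3 + 4*O/3)
18 + F(-3 - 3*2)*(-5 - 3)**2 = 18 + (2/3 + 4*(-3 - 3*2)/3)*(-5 - 3)**2 = 18 + (2/3 + 4*(-3 - 6)/3)*(-8)**2 = 18 + (2/3 + (4/3)*(-9))*64 = 18 + (2/3 - 12)*64 = 18 - 34/3*64 = 18 - 2176/3 = -2122/3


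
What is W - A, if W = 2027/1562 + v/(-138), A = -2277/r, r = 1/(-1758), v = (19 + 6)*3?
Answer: -71905264710/17963 ≈ -4.0030e+6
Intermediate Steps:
v = 75 (v = 25*3 = 75)
r = -1/1758 ≈ -0.00056883
A = 4002966 (A = -2277/(-1/1758) = -2277*(-1758) = 4002966)
W = 13548/17963 (W = 2027/1562 + 75/(-138) = 2027*(1/1562) + 75*(-1/138) = 2027/1562 - 25/46 = 13548/17963 ≈ 0.75422)
W - A = 13548/17963 - 1*4002966 = 13548/17963 - 4002966 = -71905264710/17963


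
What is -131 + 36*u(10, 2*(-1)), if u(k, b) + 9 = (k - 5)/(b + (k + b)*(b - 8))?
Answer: -18745/41 ≈ -457.20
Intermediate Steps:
u(k, b) = -9 + (-5 + k)/(b + (-8 + b)*(b + k)) (u(k, b) = -9 + (k - 5)/(b + (k + b)*(b - 8)) = -9 + (-5 + k)/(b + (b + k)*(-8 + b)) = -9 + (-5 + k)/(b + (-8 + b)*(b + k)))
-131 + 36*u(10, 2*(-1)) = -131 + 36*((-5 - 9*(2*(-1))**2 + 63*(2*(-1)) + 73*10 - 9*2*(-1)*10)/((2*(-1))**2 - 8*10 - 14*(-1) + (2*(-1))*10)) = -131 + 36*((-5 - 9*(-2)**2 + 63*(-2) + 730 - 9*(-2)*10)/((-2)**2 - 80 - 7*(-2) - 2*10)) = -131 + 36*((-5 - 9*4 - 126 + 730 + 180)/(4 - 80 + 14 - 20)) = -131 + 36*((-5 - 36 - 126 + 730 + 180)/(-82)) = -131 + 36*(-1/82*743) = -131 + 36*(-743/82) = -131 - 13374/41 = -18745/41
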